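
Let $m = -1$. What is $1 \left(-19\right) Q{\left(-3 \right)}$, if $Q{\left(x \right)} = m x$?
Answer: $-57$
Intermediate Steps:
$Q{\left(x \right)} = - x$
$1 \left(-19\right) Q{\left(-3 \right)} = 1 \left(-19\right) \left(\left(-1\right) \left(-3\right)\right) = \left(-19\right) 3 = -57$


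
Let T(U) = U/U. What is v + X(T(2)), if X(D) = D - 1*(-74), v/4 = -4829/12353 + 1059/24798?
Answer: 341637215/4641359 ≈ 73.607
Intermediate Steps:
T(U) = 1
v = -6464710/4641359 (v = 4*(-4829/12353 + 1059/24798) = 4*(-4829*1/12353 + 1059*(1/24798)) = 4*(-439/1123 + 353/8266) = 4*(-3232355/9282718) = -6464710/4641359 ≈ -1.3928)
X(D) = 74 + D (X(D) = D + 74 = 74 + D)
v + X(T(2)) = -6464710/4641359 + (74 + 1) = -6464710/4641359 + 75 = 341637215/4641359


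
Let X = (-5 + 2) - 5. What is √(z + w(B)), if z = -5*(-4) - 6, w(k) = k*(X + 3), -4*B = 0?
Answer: √14 ≈ 3.7417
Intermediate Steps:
B = 0 (B = -¼*0 = 0)
X = -8 (X = -3 - 5 = -8)
w(k) = -5*k (w(k) = k*(-8 + 3) = k*(-5) = -5*k)
z = 14 (z = 20 - 6 = 14)
√(z + w(B)) = √(14 - 5*0) = √(14 + 0) = √14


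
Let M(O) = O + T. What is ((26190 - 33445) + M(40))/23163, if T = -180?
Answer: -2465/7721 ≈ -0.31926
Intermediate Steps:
M(O) = -180 + O (M(O) = O - 180 = -180 + O)
((26190 - 33445) + M(40))/23163 = ((26190 - 33445) + (-180 + 40))/23163 = (-7255 - 140)*(1/23163) = -7395*1/23163 = -2465/7721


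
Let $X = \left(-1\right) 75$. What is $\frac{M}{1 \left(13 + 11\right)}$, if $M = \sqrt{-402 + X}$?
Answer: $\frac{i \sqrt{53}}{8} \approx 0.91001 i$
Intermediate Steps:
$X = -75$
$M = 3 i \sqrt{53}$ ($M = \sqrt{-402 - 75} = \sqrt{-477} = 3 i \sqrt{53} \approx 21.84 i$)
$\frac{M}{1 \left(13 + 11\right)} = \frac{3 i \sqrt{53}}{1 \left(13 + 11\right)} = \frac{3 i \sqrt{53}}{1 \cdot 24} = \frac{3 i \sqrt{53}}{24} = 3 i \sqrt{53} \cdot \frac{1}{24} = \frac{i \sqrt{53}}{8}$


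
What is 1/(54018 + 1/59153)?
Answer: 59153/3195326755 ≈ 1.8512e-5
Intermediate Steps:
1/(54018 + 1/59153) = 1/(3195326755/59153) = 59153/3195326755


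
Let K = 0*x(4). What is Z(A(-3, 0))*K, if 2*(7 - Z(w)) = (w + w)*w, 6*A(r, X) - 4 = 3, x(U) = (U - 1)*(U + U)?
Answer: 0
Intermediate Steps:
x(U) = 2*U*(-1 + U) (x(U) = (-1 + U)*(2*U) = 2*U*(-1 + U))
A(r, X) = 7/6 (A(r, X) = 2/3 + (1/6)*3 = 2/3 + 1/2 = 7/6)
K = 0 (K = 0*(2*4*(-1 + 4)) = 0*(2*4*3) = 0*24 = 0)
Z(w) = 7 - w**2 (Z(w) = 7 - (w + w)*w/2 = 7 - 2*w*w/2 = 7 - w**2)
Z(A(-3, 0))*K = (7 - (7/6)**2)*0 = (7 - 1*49/36)*0 = (7 - 49/36)*0 = (203/36)*0 = 0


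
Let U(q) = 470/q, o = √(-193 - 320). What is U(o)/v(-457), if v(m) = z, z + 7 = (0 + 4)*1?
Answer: 470*I*√57/513 ≈ 6.917*I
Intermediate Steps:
o = 3*I*√57 (o = √(-513) = 3*I*√57 ≈ 22.65*I)
z = -3 (z = -7 + (0 + 4)*1 = -7 + 4*1 = -7 + 4 = -3)
v(m) = -3
U(o)/v(-457) = (470/((3*I*√57)))/(-3) = (470*(-I*√57/171))*(-⅓) = -470*I*√57/171*(-⅓) = 470*I*√57/513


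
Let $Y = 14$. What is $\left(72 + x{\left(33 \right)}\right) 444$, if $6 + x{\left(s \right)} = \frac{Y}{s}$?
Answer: $\frac{324416}{11} \approx 29492.0$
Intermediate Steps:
$x{\left(s \right)} = -6 + \frac{14}{s}$
$\left(72 + x{\left(33 \right)}\right) 444 = \left(72 - \left(6 - \frac{14}{33}\right)\right) 444 = \left(72 + \left(-6 + 14 \cdot \frac{1}{33}\right)\right) 444 = \left(72 + \left(-6 + \frac{14}{33}\right)\right) 444 = \left(72 - \frac{184}{33}\right) 444 = \frac{2192}{33} \cdot 444 = \frac{324416}{11}$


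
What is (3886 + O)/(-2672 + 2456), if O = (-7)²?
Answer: -3935/216 ≈ -18.218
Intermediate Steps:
O = 49
(3886 + O)/(-2672 + 2456) = (3886 + 49)/(-2672 + 2456) = 3935/(-216) = 3935*(-1/216) = -3935/216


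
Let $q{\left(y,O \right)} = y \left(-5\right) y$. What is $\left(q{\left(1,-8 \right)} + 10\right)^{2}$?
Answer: $25$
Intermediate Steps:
$q{\left(y,O \right)} = - 5 y^{2}$ ($q{\left(y,O \right)} = - 5 y y = - 5 y^{2}$)
$\left(q{\left(1,-8 \right)} + 10\right)^{2} = \left(- 5 \cdot 1^{2} + 10\right)^{2} = \left(\left(-5\right) 1 + 10\right)^{2} = \left(-5 + 10\right)^{2} = 5^{2} = 25$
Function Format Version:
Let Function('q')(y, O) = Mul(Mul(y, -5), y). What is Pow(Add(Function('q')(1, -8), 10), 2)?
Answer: 25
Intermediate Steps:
Function('q')(y, O) = Mul(-5, Pow(y, 2)) (Function('q')(y, O) = Mul(Mul(-5, y), y) = Mul(-5, Pow(y, 2)))
Pow(Add(Function('q')(1, -8), 10), 2) = Pow(Add(Mul(-5, Pow(1, 2)), 10), 2) = Pow(Add(Mul(-5, 1), 10), 2) = Pow(Add(-5, 10), 2) = Pow(5, 2) = 25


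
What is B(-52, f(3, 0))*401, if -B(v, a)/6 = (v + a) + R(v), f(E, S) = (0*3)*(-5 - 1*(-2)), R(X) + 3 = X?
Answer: 257442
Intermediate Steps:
R(X) = -3 + X
f(E, S) = 0 (f(E, S) = 0*(-5 + 2) = 0*(-3) = 0)
B(v, a) = 18 - 12*v - 6*a (B(v, a) = -6*((v + a) + (-3 + v)) = -6*((a + v) + (-3 + v)) = -6*(-3 + a + 2*v) = 18 - 12*v - 6*a)
B(-52, f(3, 0))*401 = (18 - 12*(-52) - 6*0)*401 = (18 + 624 + 0)*401 = 642*401 = 257442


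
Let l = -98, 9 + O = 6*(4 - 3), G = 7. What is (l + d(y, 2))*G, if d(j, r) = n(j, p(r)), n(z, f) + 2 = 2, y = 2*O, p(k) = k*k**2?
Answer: -686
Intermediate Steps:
O = -3 (O = -9 + 6*(4 - 3) = -9 + 6*1 = -9 + 6 = -3)
p(k) = k**3
y = -6 (y = 2*(-3) = -6)
n(z, f) = 0 (n(z, f) = -2 + 2 = 0)
d(j, r) = 0
(l + d(y, 2))*G = (-98 + 0)*7 = -98*7 = -686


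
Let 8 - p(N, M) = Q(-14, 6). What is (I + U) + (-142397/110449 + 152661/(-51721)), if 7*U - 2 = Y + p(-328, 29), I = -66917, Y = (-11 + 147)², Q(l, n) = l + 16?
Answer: -2570323745958217/39987729103 ≈ -64278.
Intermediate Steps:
Q(l, n) = 16 + l
p(N, M) = 6 (p(N, M) = 8 - (16 - 14) = 8 - 1*2 = 8 - 2 = 6)
Y = 18496 (Y = 136² = 18496)
U = 18504/7 (U = 2/7 + (18496 + 6)/7 = 2/7 + (⅐)*18502 = 2/7 + 18502/7 = 18504/7 ≈ 2643.4)
(I + U) + (-142397/110449 + 152661/(-51721)) = (-66917 + 18504/7) + (-142397/110449 + 152661/(-51721)) = -449915/7 + (-142397*1/110449 + 152661*(-1/51721)) = -449915/7 + (-142397/110449 - 152661/51721) = -449915/7 - 24226170026/5712532729 = -2570323745958217/39987729103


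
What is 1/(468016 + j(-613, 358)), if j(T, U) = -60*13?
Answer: 1/467236 ≈ 2.1402e-6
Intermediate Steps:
j(T, U) = -780
1/(468016 + j(-613, 358)) = 1/(468016 - 780) = 1/467236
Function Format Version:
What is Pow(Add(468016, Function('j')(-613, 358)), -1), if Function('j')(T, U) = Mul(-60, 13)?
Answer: Rational(1, 467236) ≈ 2.1402e-6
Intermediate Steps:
Function('j')(T, U) = -780
Pow(Add(468016, Function('j')(-613, 358)), -1) = Pow(Add(468016, -780), -1) = Pow(467236, -1) = Rational(1, 467236)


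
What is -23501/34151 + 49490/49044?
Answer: 3785563/11795082 ≈ 0.32094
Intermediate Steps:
-23501/34151 + 49490/49044 = -23501*1/34151 + 49490*(1/49044) = -331/481 + 24745/24522 = 3785563/11795082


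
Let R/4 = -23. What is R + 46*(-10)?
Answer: -552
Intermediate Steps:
R = -92 (R = 4*(-23) = -92)
R + 46*(-10) = -92 + 46*(-10) = -92 - 460 = -552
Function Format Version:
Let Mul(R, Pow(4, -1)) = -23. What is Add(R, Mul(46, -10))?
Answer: -552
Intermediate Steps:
R = -92 (R = Mul(4, -23) = -92)
Add(R, Mul(46, -10)) = Add(-92, Mul(46, -10)) = Add(-92, -460) = -552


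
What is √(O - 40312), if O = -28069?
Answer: I*√68381 ≈ 261.5*I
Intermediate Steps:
√(O - 40312) = √(-28069 - 40312) = √(-68381) = I*√68381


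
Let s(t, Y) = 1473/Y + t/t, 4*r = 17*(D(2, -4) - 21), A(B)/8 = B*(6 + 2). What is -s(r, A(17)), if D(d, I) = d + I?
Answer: -2561/1088 ≈ -2.3539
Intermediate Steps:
A(B) = 64*B (A(B) = 8*(B*(6 + 2)) = 8*(B*8) = 8*(8*B) = 64*B)
D(d, I) = I + d
r = -391/4 (r = (17*((-4 + 2) - 21))/4 = (17*(-2 - 21))/4 = (17*(-23))/4 = (1/4)*(-391) = -391/4 ≈ -97.750)
s(t, Y) = 1 + 1473/Y (s(t, Y) = 1473/Y + 1 = 1 + 1473/Y)
-s(r, A(17)) = -(1473 + 64*17)/(64*17) = -(1473 + 1088)/1088 = -2561/1088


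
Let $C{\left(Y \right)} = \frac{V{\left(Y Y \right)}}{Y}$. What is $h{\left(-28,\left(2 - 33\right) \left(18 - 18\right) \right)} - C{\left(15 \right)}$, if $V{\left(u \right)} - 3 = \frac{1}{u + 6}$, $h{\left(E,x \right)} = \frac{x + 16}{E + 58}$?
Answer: $\frac{1154}{3465} \approx 0.33304$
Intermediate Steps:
$h{\left(E,x \right)} = \frac{16 + x}{58 + E}$
$V{\left(u \right)} = 3 + \frac{1}{6 + u}$ ($V{\left(u \right)} = 3 + \frac{1}{u + 6} = 3 + \frac{1}{6 + u}$)
$C{\left(Y \right)} = \frac{19 + 3 Y^{2}}{Y \left(6 + Y^{2}\right)}$ ($C{\left(Y \right)} = \frac{\frac{1}{6 + Y Y} \left(19 + 3 Y Y\right)}{Y} = \frac{\frac{1}{6 + Y^{2}} \left(19 + 3 Y^{2}\right)}{Y} = \frac{19 + 3 Y^{2}}{Y \left(6 + Y^{2}\right)}$)
$h{\left(-28,\left(2 - 33\right) \left(18 - 18\right) \right)} - C{\left(15 \right)} = \frac{16 + \left(2 - 33\right) \left(18 - 18\right)}{58 - 28} - \frac{19 + 3 \cdot 15^{2}}{15 \left(6 + 15^{2}\right)} = \frac{16 - 0}{30} - \frac{19 + 3 \cdot 225}{15 \left(6 + 225\right)} = \frac{16 + 0}{30} - \frac{19 + 675}{15 \cdot 231} = \frac{1}{30} \cdot 16 - \frac{1}{15} \cdot \frac{1}{231} \cdot 694 = \frac{8}{15} - \frac{694}{3465} = \frac{1154}{3465}$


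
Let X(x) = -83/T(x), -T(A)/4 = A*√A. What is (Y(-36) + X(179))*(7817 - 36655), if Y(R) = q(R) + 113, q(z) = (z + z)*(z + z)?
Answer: -152754886 - 1196777*√179/64082 ≈ -1.5276e+8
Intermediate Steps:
T(A) = -4*A^(3/2) (T(A) = -4*A*√A = -4*A^(3/2))
q(z) = 4*z² (q(z) = (2*z)*(2*z) = 4*z²)
X(x) = 83/(4*x^(3/2)) (X(x) = -83*(-1/(4*x^(3/2))) = -(-83)/(4*x^(3/2)) = 83/(4*x^(3/2)))
Y(R) = 113 + 4*R² (Y(R) = 4*R² + 113 = 113 + 4*R²)
(Y(-36) + X(179))*(7817 - 36655) = ((113 + 4*(-36)²) + 83/(4*179^(3/2)))*(7817 - 36655) = ((113 + 4*1296) + 83*(√179/32041)/4)*(-28838) = ((113 + 5184) + 83*√179/128164)*(-28838) = (5297 + 83*√179/128164)*(-28838) = -152754886 - 1196777*√179/64082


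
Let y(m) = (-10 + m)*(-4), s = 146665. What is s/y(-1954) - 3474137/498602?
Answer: 22917321029/1958508656 ≈ 11.701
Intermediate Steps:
y(m) = 40 - 4*m
s/y(-1954) - 3474137/498602 = 146665/(40 - 4*(-1954)) - 3474137/498602 = 146665/(40 + 7816) - 3474137*1/498602 = 146665/7856 - 3474137/498602 = 22917321029/1958508656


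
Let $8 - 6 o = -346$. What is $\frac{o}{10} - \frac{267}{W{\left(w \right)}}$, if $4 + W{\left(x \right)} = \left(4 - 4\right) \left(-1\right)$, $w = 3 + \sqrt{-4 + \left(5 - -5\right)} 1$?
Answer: $\frac{1453}{20} \approx 72.65$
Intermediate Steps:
$w = 3 + \sqrt{6}$ ($w = 3 + \sqrt{-4 + \left(5 + 5\right)} 1 = 3 + \sqrt{-4 + 10} \cdot 1 = 3 + \sqrt{6} \cdot 1 = 3 + \sqrt{6} \approx 5.4495$)
$o = 59$ ($o = \frac{4}{3} - - \frac{173}{3} = \frac{4}{3} + \frac{173}{3} = 59$)
$W{\left(x \right)} = -4$ ($W{\left(x \right)} = -4 + \left(4 - 4\right) \left(-1\right) = -4 + 0 \left(-1\right) = -4 + 0 = -4$)
$\frac{o}{10} - \frac{267}{W{\left(w \right)}} = \frac{59}{10} - \frac{267}{-4} = 59 \cdot \frac{1}{10} - - \frac{267}{4} = \frac{59}{10} + \frac{267}{4} = \frac{1453}{20}$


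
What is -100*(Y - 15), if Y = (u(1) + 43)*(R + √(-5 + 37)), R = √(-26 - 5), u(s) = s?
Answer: 1500 - 17600*√2 - 4400*I*√31 ≈ -23390.0 - 24498.0*I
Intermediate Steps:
R = I*√31 (R = √(-31) = I*√31 ≈ 5.5678*I)
Y = 176*√2 + 44*I*√31 (Y = (1 + 43)*(I*√31 + √(-5 + 37)) = 44*(I*√31 + √32) = 44*(I*√31 + 4*√2) = 44*(4*√2 + I*√31) = 176*√2 + 44*I*√31 ≈ 248.9 + 244.98*I)
-100*(Y - 15) = -100*((176*√2 + 44*I*√31) - 15) = -100*(-15 + 176*√2 + 44*I*√31) = 1500 - 17600*√2 - 4400*I*√31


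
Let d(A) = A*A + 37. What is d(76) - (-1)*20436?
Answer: 26249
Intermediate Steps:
d(A) = 37 + A² (d(A) = A² + 37 = 37 + A²)
d(76) - (-1)*20436 = (37 + 76²) - (-1)*20436 = (37 + 5776) - 1*(-20436) = 5813 + 20436 = 26249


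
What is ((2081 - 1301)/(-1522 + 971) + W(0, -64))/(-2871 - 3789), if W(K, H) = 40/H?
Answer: 1799/5871456 ≈ 0.00030640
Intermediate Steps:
((2081 - 1301)/(-1522 + 971) + W(0, -64))/(-2871 - 3789) = ((2081 - 1301)/(-1522 + 971) + 40/(-64))/(-2871 - 3789) = (780/(-551) + 40*(-1/64))/(-6660) = (780*(-1/551) - 5/8)*(-1/6660) = (-780/551 - 5/8)*(-1/6660) = -8995/4408*(-1/6660) = 1799/5871456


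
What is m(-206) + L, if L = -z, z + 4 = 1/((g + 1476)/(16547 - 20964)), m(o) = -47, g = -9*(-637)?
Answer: -305570/7209 ≈ -42.387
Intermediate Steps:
g = 5733
z = -33253/7209 (z = -4 + 1/((5733 + 1476)/(16547 - 20964)) = -4 + 1/(7209/(-4417)) = -4 + 1/(7209*(-1/4417)) = -4 + 1/(-7209/4417) = -4 - 4417/7209 = -33253/7209 ≈ -4.6127)
L = 33253/7209 (L = -1*(-33253/7209) = 33253/7209 ≈ 4.6127)
m(-206) + L = -47 + 33253/7209 = -305570/7209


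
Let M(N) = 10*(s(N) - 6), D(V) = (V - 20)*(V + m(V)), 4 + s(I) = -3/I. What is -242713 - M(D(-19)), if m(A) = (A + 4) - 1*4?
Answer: -59925406/247 ≈ -2.4261e+5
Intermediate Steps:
s(I) = -4 - 3/I
m(A) = A (m(A) = (4 + A) - 4 = A)
D(V) = 2*V*(-20 + V) (D(V) = (V - 20)*(V + V) = (-20 + V)*(2*V) = 2*V*(-20 + V))
M(N) = -100 - 30/N (M(N) = 10*((-4 - 3/N) - 6) = 10*(-10 - 3/N) = -100 - 30/N)
-242713 - M(D(-19)) = -242713 - (-100 - 30*(-1/(38*(-20 - 19)))) = -242713 - (-100 - 30/(2*(-19)*(-39))) = -242713 - (-100 - 30/1482) = -242713 - (-100 - 30*1/1482) = -242713 - (-100 - 5/247) = -242713 - 1*(-24705/247) = -242713 + 24705/247 = -59925406/247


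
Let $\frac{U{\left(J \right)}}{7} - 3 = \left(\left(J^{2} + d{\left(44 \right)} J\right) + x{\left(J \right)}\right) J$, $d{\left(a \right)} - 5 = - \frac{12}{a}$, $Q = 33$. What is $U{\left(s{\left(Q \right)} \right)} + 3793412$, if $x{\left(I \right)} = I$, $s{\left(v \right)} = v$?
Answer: $4088651$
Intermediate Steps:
$d{\left(a \right)} = 5 - \frac{12}{a}$
$U{\left(J \right)} = 21 + 7 J \left(J^{2} + \frac{63 J}{11}\right)$ ($U{\left(J \right)} = 21 + 7 \left(\left(J^{2} + \left(5 - \frac{12}{44}\right) J\right) + J\right) J = 21 + 7 \left(\left(J^{2} + \left(5 - \frac{3}{11}\right) J\right) + J\right) J = 21 + 7 \left(\left(J^{2} + \frac{52 J}{11}\right) + J\right) J = 21 + 7 \left(J^{2} + \frac{63 J}{11}\right) J = 21 + 7 J \left(J^{2} + \frac{63 J}{11}\right)$)
$U{\left(s{\left(Q \right)} \right)} + 3793412 = \left(21 + 7 \cdot 33^{3} + \frac{441 \cdot 33^{2}}{11}\right) + 3793412 = \left(21 + 7 \cdot 35937 + \frac{441}{11} \cdot 1089\right) + 3793412 = \left(21 + 251559 + 43659\right) + 3793412 = 295239 + 3793412 = 4088651$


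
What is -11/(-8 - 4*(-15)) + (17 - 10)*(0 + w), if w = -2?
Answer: -739/52 ≈ -14.212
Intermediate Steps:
-11/(-8 - 4*(-15)) + (17 - 10)*(0 + w) = -11/(-8 - 4*(-15)) + (17 - 10)*(0 - 2) = -11/(-8 + 60) + 7*(-2) = -11/52 - 14 = -739/52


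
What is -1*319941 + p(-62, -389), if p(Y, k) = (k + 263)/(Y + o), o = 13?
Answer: -2239569/7 ≈ -3.1994e+5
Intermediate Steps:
p(Y, k) = (263 + k)/(13 + Y) (p(Y, k) = (k + 263)/(Y + 13) = (263 + k)/(13 + Y))
-1*319941 + p(-62, -389) = -1*319941 + (263 - 389)/(13 - 62) = -319941 - 126/(-49) = -319941 - 1/49*(-126) = -319941 + 18/7 = -2239569/7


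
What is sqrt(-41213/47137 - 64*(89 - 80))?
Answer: 5*I*sqrt(51270207845)/47137 ≈ 24.018*I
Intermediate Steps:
sqrt(-41213/47137 - 64*(89 - 80)) = sqrt(-41213*1/47137 - 64*9) = sqrt(-41213/47137 - 576) = sqrt(-27192125/47137) = 5*I*sqrt(51270207845)/47137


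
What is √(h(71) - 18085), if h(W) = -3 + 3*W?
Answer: 5*I*√715 ≈ 133.7*I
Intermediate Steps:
√(h(71) - 18085) = √((-3 + 3*71) - 18085) = √((-3 + 213) - 18085) = √(210 - 18085) = √(-17875) = 5*I*√715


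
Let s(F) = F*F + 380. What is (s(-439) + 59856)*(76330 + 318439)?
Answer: 99859581933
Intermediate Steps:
s(F) = 380 + F² (s(F) = F² + 380 = 380 + F²)
(s(-439) + 59856)*(76330 + 318439) = ((380 + (-439)²) + 59856)*(76330 + 318439) = ((380 + 192721) + 59856)*394769 = (193101 + 59856)*394769 = 252957*394769 = 99859581933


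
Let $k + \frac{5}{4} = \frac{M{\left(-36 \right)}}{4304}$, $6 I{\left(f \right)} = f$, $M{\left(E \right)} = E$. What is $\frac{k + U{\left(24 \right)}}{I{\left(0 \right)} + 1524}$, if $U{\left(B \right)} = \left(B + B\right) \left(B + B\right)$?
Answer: $\frac{1238875}{819912} \approx 1.511$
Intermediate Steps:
$U{\left(B \right)} = 4 B^{2}$ ($U{\left(B \right)} = 2 B 2 B = 4 B^{2}$)
$I{\left(f \right)} = \frac{f}{6}$
$k = - \frac{677}{538}$ ($k = - \frac{5}{4} - \frac{36}{4304} = - \frac{5}{4} - \frac{9}{1076} = - \frac{677}{538} \approx -1.2584$)
$\frac{k + U{\left(24 \right)}}{I{\left(0 \right)} + 1524} = \frac{- \frac{677}{538} + 4 \cdot 24^{2}}{\frac{1}{6} \cdot 0 + 1524} = \frac{- \frac{677}{538} + 4 \cdot 576}{0 + 1524} = \frac{- \frac{677}{538} + 2304}{1524} = \frac{1238875}{538} \cdot \frac{1}{1524} = \frac{1238875}{819912}$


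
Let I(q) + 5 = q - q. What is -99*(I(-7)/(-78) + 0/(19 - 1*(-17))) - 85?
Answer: -2375/26 ≈ -91.346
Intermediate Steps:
I(q) = -5 (I(q) = -5 + (q - q) = -5 + 0 = -5)
-99*(I(-7)/(-78) + 0/(19 - 1*(-17))) - 85 = -99*(-5/(-78) + 0/(19 - 1*(-17))) - 85 = -99*(-5*(-1/78) + 0/(19 + 17)) - 85 = -99*(5/78 + 0/36) - 85 = -99*(5/78 + 0*(1/36)) - 85 = -99*(5/78 + 0) - 85 = -99*5/78 - 85 = -165/26 - 85 = -2375/26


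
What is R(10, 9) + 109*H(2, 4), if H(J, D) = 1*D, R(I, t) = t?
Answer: 445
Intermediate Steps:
H(J, D) = D
R(10, 9) + 109*H(2, 4) = 9 + 109*4 = 9 + 436 = 445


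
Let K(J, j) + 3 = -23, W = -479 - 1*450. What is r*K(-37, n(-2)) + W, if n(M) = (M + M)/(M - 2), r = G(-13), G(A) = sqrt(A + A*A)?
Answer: -929 - 52*sqrt(39) ≈ -1253.7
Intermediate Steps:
G(A) = sqrt(A + A**2)
W = -929 (W = -479 - 450 = -929)
r = 2*sqrt(39) (r = sqrt(-13*(1 - 13)) = sqrt(-13*(-12)) = sqrt(156) = 2*sqrt(39) ≈ 12.490)
n(M) = 2*M/(-2 + M) (n(M) = (2*M)/(-2 + M) = 2*M/(-2 + M))
K(J, j) = -26 (K(J, j) = -3 - 23 = -26)
r*K(-37, n(-2)) + W = (2*sqrt(39))*(-26) - 929 = -52*sqrt(39) - 929 = -929 - 52*sqrt(39)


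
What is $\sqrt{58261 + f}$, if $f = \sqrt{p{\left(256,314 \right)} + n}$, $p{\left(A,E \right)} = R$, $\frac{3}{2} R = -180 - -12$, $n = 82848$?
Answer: $\sqrt{58261 + 4 \sqrt{5171}} \approx 241.97$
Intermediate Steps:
$R = -112$ ($R = \frac{2 \left(-180 - -12\right)}{3} = \frac{2 \left(-180 + 12\right)}{3} = \frac{2}{3} \left(-168\right) = -112$)
$p{\left(A,E \right)} = -112$
$f = 4 \sqrt{5171}$ ($f = \sqrt{-112 + 82848} = \sqrt{82736} = 4 \sqrt{5171} \approx 287.64$)
$\sqrt{58261 + f} = \sqrt{58261 + 4 \sqrt{5171}}$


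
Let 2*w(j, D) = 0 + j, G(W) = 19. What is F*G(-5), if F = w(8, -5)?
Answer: 76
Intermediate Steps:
w(j, D) = j/2 (w(j, D) = (0 + j)/2 = j/2)
F = 4 (F = (½)*8 = 4)
F*G(-5) = 4*19 = 76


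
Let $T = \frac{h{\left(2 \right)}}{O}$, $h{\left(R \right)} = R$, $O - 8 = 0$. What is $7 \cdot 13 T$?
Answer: $\frac{91}{4} \approx 22.75$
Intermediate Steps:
$O = 8$ ($O = 8 + 0 = 8$)
$T = \frac{1}{4}$ ($T = \frac{2}{8} = 2 \cdot \frac{1}{8} = \frac{1}{4} \approx 0.25$)
$7 \cdot 13 T = 7 \cdot 13 \cdot \frac{1}{4} = 91 \cdot \frac{1}{4} = \frac{91}{4}$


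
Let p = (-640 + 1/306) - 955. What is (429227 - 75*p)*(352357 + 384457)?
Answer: 1213204970809/3 ≈ 4.0440e+11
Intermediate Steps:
p = -488069/306 (p = (-640 + 1/306) - 955 = -195839/306 - 955 = -488069/306 ≈ -1595.0)
(429227 - 75*p)*(352357 + 384457) = (429227 - 75*(-488069/306))*(352357 + 384457) = (429227 + 12201725/102)*736814 = (55982879/102)*736814 = 1213204970809/3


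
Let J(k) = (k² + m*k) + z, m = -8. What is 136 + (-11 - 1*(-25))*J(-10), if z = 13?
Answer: 2838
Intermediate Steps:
J(k) = 13 + k² - 8*k (J(k) = (k² - 8*k) + 13 = 13 + k² - 8*k)
136 + (-11 - 1*(-25))*J(-10) = 136 + (-11 - 1*(-25))*(13 + (-10)² - 8*(-10)) = 136 + (-11 + 25)*(13 + 100 + 80) = 136 + 14*193 = 136 + 2702 = 2838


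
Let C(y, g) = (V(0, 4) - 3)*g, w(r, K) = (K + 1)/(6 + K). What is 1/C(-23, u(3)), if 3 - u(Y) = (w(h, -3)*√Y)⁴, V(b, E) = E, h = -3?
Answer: 9/11 ≈ 0.81818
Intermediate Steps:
w(r, K) = (1 + K)/(6 + K)
u(Y) = 3 - 16*Y²/81 (u(Y) = 3 - (((1 - 3)/(6 - 3))*√Y)⁴ = 3 - ((-2/3)*√Y)⁴ = 3 - (((⅓)*(-2))*√Y)⁴ = 3 - (-2*√Y/3)⁴ = 3 - 16*Y²/81)
C(y, g) = g (C(y, g) = (4 - 3)*g = 1*g = g)
1/C(-23, u(3)) = 1/(3 - 16/81*3²) = 1/(3 - 16/81*9) = 1/(3 - 16/9) = 1/(11/9) = 9/11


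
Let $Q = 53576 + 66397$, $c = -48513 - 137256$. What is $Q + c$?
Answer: $-65796$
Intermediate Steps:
$c = -185769$
$Q = 119973$
$Q + c = 119973 - 185769 = -65796$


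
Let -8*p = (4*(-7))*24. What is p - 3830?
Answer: -3746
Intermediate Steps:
p = 84 (p = -4*(-7)*24/8 = -(-7)*24/2 = -⅛*(-672) = 84)
p - 3830 = 84 - 3830 = -3746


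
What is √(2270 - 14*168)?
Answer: I*√82 ≈ 9.0554*I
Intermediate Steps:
√(2270 - 14*168) = √(2270 - 2352) = √(-82) = I*√82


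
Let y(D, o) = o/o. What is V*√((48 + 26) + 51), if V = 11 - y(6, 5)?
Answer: 50*√5 ≈ 111.80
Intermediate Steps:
y(D, o) = 1
V = 10 (V = 11 - 1*1 = 11 - 1 = 10)
V*√((48 + 26) + 51) = 10*√((48 + 26) + 51) = 10*√(74 + 51) = 10*√125 = 10*(5*√5) = 50*√5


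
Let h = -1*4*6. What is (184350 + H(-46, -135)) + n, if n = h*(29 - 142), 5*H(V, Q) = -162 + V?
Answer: 935102/5 ≈ 1.8702e+5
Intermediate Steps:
H(V, Q) = -162/5 + V/5 (H(V, Q) = (-162 + V)/5 = -162/5 + V/5)
h = -24 (h = -4*6 = -24)
n = 2712 (n = -24*(29 - 142) = -24*(-113) = 2712)
(184350 + H(-46, -135)) + n = (184350 + (-162/5 + (⅕)*(-46))) + 2712 = (184350 + (-162/5 - 46/5)) + 2712 = (184350 - 208/5) + 2712 = 921542/5 + 2712 = 935102/5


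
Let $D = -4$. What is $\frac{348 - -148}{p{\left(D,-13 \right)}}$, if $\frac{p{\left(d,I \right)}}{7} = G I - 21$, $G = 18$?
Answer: $- \frac{496}{1785} \approx -0.27787$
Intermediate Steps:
$p{\left(d,I \right)} = -147 + 126 I$ ($p{\left(d,I \right)} = 7 \left(18 I - 21\right) = 7 \left(-21 + 18 I\right) = -147 + 126 I$)
$\frac{348 - -148}{p{\left(D,-13 \right)}} = \frac{348 - -148}{-147 + 126 \left(-13\right)} = \frac{348 + 148}{-147 - 1638} = \frac{496}{-1785} = 496 \left(- \frac{1}{1785}\right) = - \frac{496}{1785}$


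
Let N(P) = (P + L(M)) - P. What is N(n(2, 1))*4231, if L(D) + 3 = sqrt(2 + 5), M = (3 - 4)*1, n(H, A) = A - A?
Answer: -12693 + 4231*sqrt(7) ≈ -1498.8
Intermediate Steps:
n(H, A) = 0
M = -1 (M = -1*1 = -1)
L(D) = -3 + sqrt(7) (L(D) = -3 + sqrt(2 + 5) = -3 + sqrt(7))
N(P) = -3 + sqrt(7) (N(P) = (P + (-3 + sqrt(7))) - P = (-3 + P + sqrt(7)) - P = -3 + sqrt(7))
N(n(2, 1))*4231 = (-3 + sqrt(7))*4231 = -12693 + 4231*sqrt(7)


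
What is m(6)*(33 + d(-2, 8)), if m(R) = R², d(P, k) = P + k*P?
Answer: 540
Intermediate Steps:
d(P, k) = P + P*k
m(6)*(33 + d(-2, 8)) = 6²*(33 - 2*(1 + 8)) = 36*(33 - 2*9) = 36*(33 - 18) = 36*15 = 540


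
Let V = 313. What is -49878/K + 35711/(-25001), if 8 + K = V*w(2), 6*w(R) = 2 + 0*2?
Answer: -220665889/425017 ≈ -519.19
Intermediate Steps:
w(R) = 1/3 (w(R) = (2 + 0*2)/6 = (2 + 0)/6 = (1/6)*2 = 1/3)
K = 289/3 (K = -8 + 313*(1/3) = -8 + 313/3 = 289/3 ≈ 96.333)
-49878/K + 35711/(-25001) = -49878/289/3 + 35711/(-25001) = -49878*3/289 + 35711*(-1/25001) = -8802/17 - 35711/25001 = -220665889/425017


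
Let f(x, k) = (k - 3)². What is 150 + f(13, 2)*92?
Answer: 242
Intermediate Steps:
f(x, k) = (-3 + k)²
150 + f(13, 2)*92 = 150 + (-3 + 2)²*92 = 150 + (-1)²*92 = 150 + 1*92 = 150 + 92 = 242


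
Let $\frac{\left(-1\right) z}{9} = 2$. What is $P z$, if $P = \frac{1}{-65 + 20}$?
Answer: $\frac{2}{5} \approx 0.4$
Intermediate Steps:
$z = -18$ ($z = \left(-9\right) 2 = -18$)
$P = - \frac{1}{45}$ ($P = \frac{1}{-45} = - \frac{1}{45} \approx -0.022222$)
$P z = \left(- \frac{1}{45}\right) \left(-18\right) = \frac{2}{5}$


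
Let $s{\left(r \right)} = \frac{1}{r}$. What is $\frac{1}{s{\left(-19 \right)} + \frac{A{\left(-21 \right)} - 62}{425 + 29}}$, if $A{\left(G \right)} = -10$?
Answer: $- \frac{4313}{911} \approx -4.7344$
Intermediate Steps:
$\frac{1}{s{\left(-19 \right)} + \frac{A{\left(-21 \right)} - 62}{425 + 29}} = \frac{1}{\frac{1}{-19} + \frac{-10 - 62}{425 + 29}} = \frac{1}{- \frac{1}{19} - \frac{72}{454}} = \frac{1}{- \frac{1}{19} - \frac{36}{227}} = \frac{1}{- \frac{911}{4313}} = - \frac{4313}{911}$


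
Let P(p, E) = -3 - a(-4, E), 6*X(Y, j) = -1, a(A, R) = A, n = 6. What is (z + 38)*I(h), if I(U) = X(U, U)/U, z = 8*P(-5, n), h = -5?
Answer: 23/15 ≈ 1.5333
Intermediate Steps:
X(Y, j) = -⅙ (X(Y, j) = (⅙)*(-1) = -⅙)
P(p, E) = 1 (P(p, E) = -3 - 1*(-4) = -3 + 4 = 1)
z = 8 (z = 8*1 = 8)
I(U) = -1/(6*U)
(z + 38)*I(h) = (8 + 38)*(-⅙/(-5)) = 46*(-⅙*(-⅕)) = 46*(1/30) = 23/15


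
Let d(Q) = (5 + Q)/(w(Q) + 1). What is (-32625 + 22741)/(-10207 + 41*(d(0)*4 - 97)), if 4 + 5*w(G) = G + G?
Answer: 2471/2521 ≈ 0.98017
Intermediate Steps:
w(G) = -⅘ + 2*G/5 (w(G) = -⅘ + (G + G)/5 = -⅘ + (2*G)/5 = -⅘ + 2*G/5)
d(Q) = (5 + Q)/(⅕ + 2*Q/5) (d(Q) = (5 + Q)/((-⅘ + 2*Q/5) + 1) = (5 + Q)/(⅕ + 2*Q/5))
(-32625 + 22741)/(-10207 + 41*(d(0)*4 - 97)) = (-32625 + 22741)/(-10207 + 41*((5*(5 + 0)/(1 + 2*0))*4 - 97)) = -9884/(-10207 + 41*((5*5/(1 + 0))*4 - 97)) = -9884/(-10207 + 41*((5*5/1)*4 - 97)) = -9884/(-10207 + 41*((5*1*5)*4 - 97)) = -9884/(-10207 + 41*(25*4 - 97)) = -9884/(-10207 + 41*(100 - 97)) = -9884/(-10207 + 41*3) = -9884/(-10207 + 123) = -9884/(-10084) = -9884*(-1/10084) = 2471/2521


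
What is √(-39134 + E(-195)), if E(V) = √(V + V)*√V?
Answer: √(-39134 - 195*√2) ≈ 198.52*I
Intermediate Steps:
E(V) = V*√2 (E(V) = √(2*V)*√V = (√2*√V)*√V = V*√2)
√(-39134 + E(-195)) = √(-39134 - 195*√2)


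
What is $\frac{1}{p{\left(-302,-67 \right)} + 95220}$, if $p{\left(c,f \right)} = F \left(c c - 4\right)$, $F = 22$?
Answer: $\frac{1}{2101620} \approx 4.7582 \cdot 10^{-7}$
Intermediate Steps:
$p{\left(c,f \right)} = -88 + 22 c^{2}$ ($p{\left(c,f \right)} = 22 \left(c c - 4\right) = 22 \left(c^{2} - 4\right) = 22 \left(-4 + c^{2}\right) = -88 + 22 c^{2}$)
$\frac{1}{p{\left(-302,-67 \right)} + 95220} = \frac{1}{\left(-88 + 22 \left(-302\right)^{2}\right) + 95220} = \frac{1}{\left(-88 + 22 \cdot 91204\right) + 95220} = \frac{1}{\left(-88 + 2006488\right) + 95220} = \frac{1}{2006400 + 95220} = \frac{1}{2101620}$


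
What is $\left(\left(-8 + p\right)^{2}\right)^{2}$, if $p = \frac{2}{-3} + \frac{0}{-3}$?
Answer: $\frac{456976}{81} \approx 5641.7$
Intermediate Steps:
$p = - \frac{2}{3}$ ($p = 2 \left(- \frac{1}{3}\right) + 0 \left(- \frac{1}{3}\right) = - \frac{2}{3} + 0 = - \frac{2}{3} \approx -0.66667$)
$\left(\left(-8 + p\right)^{2}\right)^{2} = \left(\left(-8 - \frac{2}{3}\right)^{2}\right)^{2} = \left(\left(- \frac{26}{3}\right)^{2}\right)^{2} = \left(\frac{676}{9}\right)^{2} = \frac{456976}{81}$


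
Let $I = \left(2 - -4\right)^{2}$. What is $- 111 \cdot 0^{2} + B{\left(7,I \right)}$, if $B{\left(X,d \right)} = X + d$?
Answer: $43$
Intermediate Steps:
$I = 36$ ($I = \left(2 + 4\right)^{2} = 6^{2} = 36$)
$- 111 \cdot 0^{2} + B{\left(7,I \right)} = - 111 \cdot 0^{2} + \left(7 + 36\right) = \left(-111\right) 0 + 43 = 0 + 43 = 43$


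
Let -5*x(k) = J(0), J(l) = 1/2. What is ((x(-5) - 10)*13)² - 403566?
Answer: -38632631/100 ≈ -3.8633e+5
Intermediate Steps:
J(l) = ½
x(k) = -⅒ (x(k) = -⅕*½ = -⅒)
((x(-5) - 10)*13)² - 403566 = ((-⅒ - 10)*13)² - 403566 = (-101/10*13)² - 403566 = (-1313/10)² - 403566 = 1723969/100 - 403566 = -38632631/100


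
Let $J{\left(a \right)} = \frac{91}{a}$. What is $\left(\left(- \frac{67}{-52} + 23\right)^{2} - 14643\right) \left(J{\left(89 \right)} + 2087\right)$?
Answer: $- \frac{3530799820251}{120328} \approx -2.9343 \cdot 10^{7}$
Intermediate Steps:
$\left(\left(- \frac{67}{-52} + 23\right)^{2} - 14643\right) \left(J{\left(89 \right)} + 2087\right) = \left(\left(- \frac{67}{-52} + 23\right)^{2} - 14643\right) \left(\frac{91}{89} + 2087\right) = \left(\left(\left(-67\right) \left(- \frac{1}{52}\right) + 23\right)^{2} - 14643\right) \left(91 \cdot \frac{1}{89} + 2087\right) = \left(\left(\frac{67}{52} + 23\right)^{2} - 14643\right) \left(\frac{91}{89} + 2087\right) = \left(\left(\frac{1263}{52}\right)^{2} - 14643\right) \frac{185834}{89} = \left(\frac{1595169}{2704} - 14643\right) \frac{185834}{89} = \left(- \frac{37999503}{2704}\right) \frac{185834}{89} = - \frac{3530799820251}{120328}$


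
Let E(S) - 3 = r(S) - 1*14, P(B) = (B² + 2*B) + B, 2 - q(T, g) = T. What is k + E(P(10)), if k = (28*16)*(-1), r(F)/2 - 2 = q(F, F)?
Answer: -711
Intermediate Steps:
q(T, g) = 2 - T
r(F) = 8 - 2*F (r(F) = 4 + 2*(2 - F) = 4 + (4 - 2*F) = 8 - 2*F)
P(B) = B² + 3*B
E(S) = -3 - 2*S (E(S) = 3 + ((8 - 2*S) - 1*14) = 3 + ((8 - 2*S) - 14) = 3 + (-6 - 2*S) = -3 - 2*S)
k = -448 (k = 448*(-1) = -448)
k + E(P(10)) = -448 + (-3 - 20*(3 + 10)) = -448 + (-3 - 20*13) = -448 + (-3 - 2*130) = -448 + (-3 - 260) = -448 - 263 = -711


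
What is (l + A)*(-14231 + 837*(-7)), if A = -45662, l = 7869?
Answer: 759261370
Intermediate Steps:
(l + A)*(-14231 + 837*(-7)) = (7869 - 45662)*(-14231 + 837*(-7)) = -37793*(-14231 - 5859) = -37793*(-20090) = 759261370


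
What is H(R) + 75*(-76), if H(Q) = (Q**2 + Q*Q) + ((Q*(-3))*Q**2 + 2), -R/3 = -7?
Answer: -32599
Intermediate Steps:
R = 21 (R = -3*(-7) = 21)
H(Q) = 2 - 3*Q**3 + 2*Q**2 (H(Q) = (Q**2 + Q**2) + ((-3*Q)*Q**2 + 2) = 2*Q**2 + (-3*Q**3 + 2) = 2*Q**2 + (2 - 3*Q**3) = 2 - 3*Q**3 + 2*Q**2)
H(R) + 75*(-76) = (2 - 3*21**3 + 2*21**2) + 75*(-76) = (2 - 3*9261 + 2*441) - 5700 = (2 - 27783 + 882) - 5700 = -26899 - 5700 = -32599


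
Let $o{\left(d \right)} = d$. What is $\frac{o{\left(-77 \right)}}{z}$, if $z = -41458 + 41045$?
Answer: $\frac{11}{59} \approx 0.18644$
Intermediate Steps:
$z = -413$
$\frac{o{\left(-77 \right)}}{z} = - \frac{77}{-413} = \left(-77\right) \left(- \frac{1}{413}\right) = \frac{11}{59}$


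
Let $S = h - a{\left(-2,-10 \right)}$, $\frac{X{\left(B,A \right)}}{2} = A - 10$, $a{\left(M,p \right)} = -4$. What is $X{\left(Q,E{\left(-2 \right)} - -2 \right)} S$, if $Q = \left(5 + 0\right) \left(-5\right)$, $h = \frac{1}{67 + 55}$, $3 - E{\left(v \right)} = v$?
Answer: $- \frac{1467}{61} \approx -24.049$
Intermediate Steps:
$E{\left(v \right)} = 3 - v$
$h = \frac{1}{122} \approx 0.0081967$
$Q = -25$ ($Q = 5 \left(-5\right) = -25$)
$X{\left(B,A \right)} = -20 + 2 A$ ($X{\left(B,A \right)} = 2 \left(A - 10\right) = 2 \left(-10 + A\right) = -20 + 2 A$)
$S = \frac{489}{122}$ ($S = \frac{1}{122} - -4 = \frac{1}{122} + 4 = \frac{489}{122} \approx 4.0082$)
$X{\left(Q,E{\left(-2 \right)} - -2 \right)} S = \left(-20 + 2 \left(\left(3 - -2\right) - -2\right)\right) \frac{489}{122} = \left(-20 + 2 \left(\left(3 + 2\right) + 2\right)\right) \frac{489}{122} = \left(-20 + 2 \left(5 + 2\right)\right) \frac{489}{122} = \left(-20 + 2 \cdot 7\right) \frac{489}{122} = \left(-20 + 14\right) \frac{489}{122} = \left(-6\right) \frac{489}{122} = - \frac{1467}{61}$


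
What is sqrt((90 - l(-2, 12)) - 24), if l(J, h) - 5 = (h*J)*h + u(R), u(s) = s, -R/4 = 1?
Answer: sqrt(353) ≈ 18.788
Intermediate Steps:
R = -4 (R = -4*1 = -4)
l(J, h) = 1 + J*h**2 (l(J, h) = 5 + ((h*J)*h - 4) = 5 + ((J*h)*h - 4) = 5 + (J*h**2 - 4) = 5 + (-4 + J*h**2) = 1 + J*h**2)
sqrt((90 - l(-2, 12)) - 24) = sqrt((90 - (1 - 2*12**2)) - 24) = sqrt((90 - (1 - 2*144)) - 24) = sqrt((90 - (1 - 288)) - 24) = sqrt((90 - 1*(-287)) - 24) = sqrt((90 + 287) - 24) = sqrt(377 - 24) = sqrt(353)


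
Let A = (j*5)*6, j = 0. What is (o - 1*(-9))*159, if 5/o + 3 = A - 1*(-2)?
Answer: 636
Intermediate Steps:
A = 0 (A = (0*5)*6 = 0*6 = 0)
o = -5 (o = 5/(-3 + (0 - 1*(-2))) = 5/(-3 + (0 + 2)) = 5/(-3 + 2) = 5/(-1) = 5*(-1) = -5)
(o - 1*(-9))*159 = (-5 - 1*(-9))*159 = (-5 + 9)*159 = 4*159 = 636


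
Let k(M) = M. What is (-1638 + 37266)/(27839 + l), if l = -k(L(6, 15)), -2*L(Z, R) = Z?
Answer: 17814/13921 ≈ 1.2796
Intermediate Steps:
L(Z, R) = -Z/2
l = 3 (l = -(-1)*6/2 = -1*(-3) = 3)
(-1638 + 37266)/(27839 + l) = (-1638 + 37266)/(27839 + 3) = 35628/27842 = 35628*(1/27842) = 17814/13921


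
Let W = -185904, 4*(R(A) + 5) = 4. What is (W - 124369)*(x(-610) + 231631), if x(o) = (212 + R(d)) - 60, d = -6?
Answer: -71914765667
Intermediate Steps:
R(A) = -4 (R(A) = -5 + (1/4)*4 = -5 + 1 = -4)
x(o) = 148 (x(o) = (212 - 4) - 60 = 208 - 60 = 148)
(W - 124369)*(x(-610) + 231631) = (-185904 - 124369)*(148 + 231631) = -310273*231779 = -71914765667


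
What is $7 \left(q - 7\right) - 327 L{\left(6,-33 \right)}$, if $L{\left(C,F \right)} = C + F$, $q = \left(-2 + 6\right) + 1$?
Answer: $8815$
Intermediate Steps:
$q = 5$ ($q = 4 + 1 = 5$)
$7 \left(q - 7\right) - 327 L{\left(6,-33 \right)} = 7 \left(5 - 7\right) - 327 \left(6 - 33\right) = 7 \left(5 - 7\right) - -8829 = 7 \left(-2\right) + 8829 = -14 + 8829 = 8815$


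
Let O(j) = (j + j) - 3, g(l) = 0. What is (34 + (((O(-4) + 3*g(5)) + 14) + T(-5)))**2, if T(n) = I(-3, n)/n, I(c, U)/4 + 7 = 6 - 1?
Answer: 37249/25 ≈ 1490.0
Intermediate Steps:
I(c, U) = -8 (I(c, U) = -28 + 4*(6 - 1) = -28 + 4*5 = -28 + 20 = -8)
O(j) = -3 + 2*j (O(j) = 2*j - 3 = -3 + 2*j)
T(n) = -8/n
(34 + (((O(-4) + 3*g(5)) + 14) + T(-5)))**2 = (34 + ((((-3 + 2*(-4)) + 3*0) + 14) - 8/(-5)))**2 = (34 + ((((-3 - 8) + 0) + 14) - 8*(-1/5)))**2 = (34 + (((-11 + 0) + 14) + 8/5))**2 = (34 + ((-11 + 14) + 8/5))**2 = (34 + (3 + 8/5))**2 = (34 + 23/5)**2 = (193/5)**2 = 37249/25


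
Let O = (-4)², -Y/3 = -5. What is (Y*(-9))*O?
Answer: -2160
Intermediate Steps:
Y = 15 (Y = -3*(-5) = 15)
O = 16
(Y*(-9))*O = (15*(-9))*16 = -135*16 = -2160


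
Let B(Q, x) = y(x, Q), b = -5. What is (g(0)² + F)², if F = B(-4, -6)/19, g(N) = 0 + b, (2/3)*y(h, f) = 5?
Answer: 931225/1444 ≈ 644.89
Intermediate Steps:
y(h, f) = 15/2 (y(h, f) = (3/2)*5 = 15/2)
B(Q, x) = 15/2
g(N) = -5 (g(N) = 0 - 5 = -5)
F = 15/38 (F = (15/2)/19 = (15/2)*(1/19) = 15/38 ≈ 0.39474)
(g(0)² + F)² = ((-5)² + 15/38)² = (25 + 15/38)² = (965/38)² = 931225/1444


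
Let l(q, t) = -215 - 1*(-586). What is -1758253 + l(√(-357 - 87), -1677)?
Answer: -1757882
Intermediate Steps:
l(q, t) = 371 (l(q, t) = -215 + 586 = 371)
-1758253 + l(√(-357 - 87), -1677) = -1758253 + 371 = -1757882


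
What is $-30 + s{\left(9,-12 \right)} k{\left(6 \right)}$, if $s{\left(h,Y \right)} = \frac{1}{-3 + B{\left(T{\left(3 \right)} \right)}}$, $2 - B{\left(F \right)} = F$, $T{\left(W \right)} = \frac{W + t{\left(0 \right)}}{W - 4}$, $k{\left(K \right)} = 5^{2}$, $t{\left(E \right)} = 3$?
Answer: $-25$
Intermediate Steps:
$k{\left(K \right)} = 25$
$T{\left(W \right)} = \frac{3 + W}{-4 + W}$ ($T{\left(W \right)} = \frac{W + 3}{W - 4} = \frac{3 + W}{-4 + W}$)
$B{\left(F \right)} = 2 - F$
$s{\left(h,Y \right)} = \frac{1}{5}$ ($s{\left(h,Y \right)} = \frac{1}{-3 - \left(-2 + \frac{3 + 3}{-4 + 3}\right)} = \frac{1}{-3 - \left(-2 + \frac{1}{-1} \cdot 6\right)} = \frac{1}{-3 - \left(-2 - 6\right)} = \frac{1}{-3 + \left(2 - -6\right)} = \frac{1}{-3 + \left(2 + 6\right)} = \frac{1}{-3 + 8} = \frac{1}{5}$)
$-30 + s{\left(9,-12 \right)} k{\left(6 \right)} = -30 + \frac{1}{5} \cdot 25 = -30 + 5 = -25$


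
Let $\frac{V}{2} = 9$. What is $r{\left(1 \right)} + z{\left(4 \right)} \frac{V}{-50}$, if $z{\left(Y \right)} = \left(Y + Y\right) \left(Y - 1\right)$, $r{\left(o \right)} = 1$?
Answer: $- \frac{191}{25} \approx -7.64$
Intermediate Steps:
$V = 18$ ($V = 2 \cdot 9 = 18$)
$z{\left(Y \right)} = 2 Y \left(-1 + Y\right)$
$r{\left(1 \right)} + z{\left(4 \right)} \frac{V}{-50} = 1 + 2 \cdot 4 \left(-1 + 4\right) \frac{18}{-50} = 1 + 2 \cdot 4 \cdot 3 \cdot 18 \left(- \frac{1}{50}\right) = 1 + 24 \left(- \frac{9}{25}\right) = 1 - \frac{216}{25} = - \frac{191}{25}$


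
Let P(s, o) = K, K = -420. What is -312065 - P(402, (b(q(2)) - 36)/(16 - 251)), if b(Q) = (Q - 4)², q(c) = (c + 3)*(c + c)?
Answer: -311645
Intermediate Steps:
q(c) = 2*c*(3 + c) (q(c) = (3 + c)*(2*c) = 2*c*(3 + c))
b(Q) = (-4 + Q)²
P(s, o) = -420
-312065 - P(402, (b(q(2)) - 36)/(16 - 251)) = -312065 - 1*(-420) = -312065 + 420 = -311645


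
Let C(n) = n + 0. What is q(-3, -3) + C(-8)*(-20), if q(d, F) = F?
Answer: 157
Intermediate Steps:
C(n) = n
q(-3, -3) + C(-8)*(-20) = -3 - 8*(-20) = -3 + 160 = 157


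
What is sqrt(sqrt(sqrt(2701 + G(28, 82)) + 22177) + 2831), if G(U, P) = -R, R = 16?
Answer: sqrt(2831 + sqrt(22177 + sqrt(2685))) ≈ 54.590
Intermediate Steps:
G(U, P) = -16 (G(U, P) = -1*16 = -16)
sqrt(sqrt(sqrt(2701 + G(28, 82)) + 22177) + 2831) = sqrt(sqrt(sqrt(2701 - 16) + 22177) + 2831) = sqrt(sqrt(sqrt(2685) + 22177) + 2831) = sqrt(sqrt(22177 + sqrt(2685)) + 2831) = sqrt(2831 + sqrt(22177 + sqrt(2685)))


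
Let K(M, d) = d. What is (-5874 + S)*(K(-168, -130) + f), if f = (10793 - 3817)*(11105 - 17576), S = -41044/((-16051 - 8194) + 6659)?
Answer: 2330652613976560/8793 ≈ 2.6506e+11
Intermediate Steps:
S = 20522/8793 (S = -41044/(-24245 + 6659) = -41044/(-17586) = -41044*(-1/17586) = 20522/8793 ≈ 2.3339)
f = -45141696 (f = 6976*(-6471) = -45141696)
(-5874 + S)*(K(-168, -130) + f) = (-5874 + 20522/8793)*(-130 - 45141696) = -51629560/8793*(-45141826) = 2330652613976560/8793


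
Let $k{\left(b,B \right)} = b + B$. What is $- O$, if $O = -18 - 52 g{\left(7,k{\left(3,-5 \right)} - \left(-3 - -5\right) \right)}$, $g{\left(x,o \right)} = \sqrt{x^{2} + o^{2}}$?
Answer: $18 + 52 \sqrt{65} \approx 437.24$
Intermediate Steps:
$k{\left(b,B \right)} = B + b$
$g{\left(x,o \right)} = \sqrt{o^{2} + x^{2}}$
$O = -18 - 52 \sqrt{65}$ ($O = -18 - 52 \sqrt{\left(\left(-5 + 3\right) - \left(-3 - -5\right)\right)^{2} + 7^{2}} = -18 - 52 \sqrt{\left(-2 - \left(-3 + 5\right)\right)^{2} + 49} = -18 - 52 \sqrt{\left(-2 - 2\right)^{2} + 49} = -18 - 52 \sqrt{\left(-4\right)^{2} + 49} = -18 - 52 \sqrt{16 + 49} = -18 - 52 \sqrt{65} \approx -437.24$)
$- O = - (-18 - 52 \sqrt{65}) = 18 + 52 \sqrt{65}$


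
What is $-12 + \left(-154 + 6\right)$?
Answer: $-160$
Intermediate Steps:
$-12 + \left(-154 + 6\right) = -12 - 148 = -160$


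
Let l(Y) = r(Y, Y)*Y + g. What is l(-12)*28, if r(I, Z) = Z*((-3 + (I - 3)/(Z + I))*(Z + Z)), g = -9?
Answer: 229572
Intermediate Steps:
r(I, Z) = 2*Z²*(-3 + (-3 + I)/(I + Z)) (r(I, Z) = Z*((-3 + (-3 + I)/(I + Z))*(2*Z)) = Z*(2*Z*(-3 + (-3 + I)/(I + Z))) = 2*Z²*(-3 + (-3 + I)/(I + Z)))
l(Y) = -9 + Y²*(-6 - 10*Y)/2 (l(Y) = (Y²*(-6 - 6*Y - 4*Y)/(Y + Y))*Y - 9 = (Y²*(-6 - 10*Y)/((2*Y)))*Y - 9 = (Y²*(1/(2*Y))*(-6 - 10*Y))*Y - 9 = (Y*(-6 - 10*Y)/2)*Y - 9 = Y²*(-6 - 10*Y)/2 - 9 = -9 + Y²*(-6 - 10*Y)/2)
l(-12)*28 = (-9 - 1*(-12)²*(3 + 5*(-12)))*28 = (-9 - 1*144*(3 - 60))*28 = (-9 - 1*144*(-57))*28 = (-9 + 8208)*28 = 8199*28 = 229572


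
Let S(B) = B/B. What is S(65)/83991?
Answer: 1/83991 ≈ 1.1906e-5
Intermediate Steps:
S(B) = 1
S(65)/83991 = 1/83991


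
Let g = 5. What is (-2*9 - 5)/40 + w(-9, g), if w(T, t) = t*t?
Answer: 977/40 ≈ 24.425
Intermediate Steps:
w(T, t) = t²
(-2*9 - 5)/40 + w(-9, g) = (-2*9 - 5)/40 + 5² = (-18 - 5)*(1/40) + 25 = -23*1/40 + 25 = -23/40 + 25 = 977/40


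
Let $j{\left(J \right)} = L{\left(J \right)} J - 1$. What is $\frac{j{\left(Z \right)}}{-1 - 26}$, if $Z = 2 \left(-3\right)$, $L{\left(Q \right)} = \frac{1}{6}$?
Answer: $\frac{2}{27} \approx 0.074074$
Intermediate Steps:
$L{\left(Q \right)} = \frac{1}{6}$
$Z = -6$
$j{\left(J \right)} = -1 + \frac{J}{6}$ ($j{\left(J \right)} = \frac{J}{6} - 1 = -1 + \frac{J}{6}$)
$\frac{j{\left(Z \right)}}{-1 - 26} = \frac{-1 + \frac{1}{6} \left(-6\right)}{-1 - 26} = \frac{-1 - 1}{-27} = \left(-2\right) \left(- \frac{1}{27}\right) = \frac{2}{27}$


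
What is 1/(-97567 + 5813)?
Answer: -1/91754 ≈ -1.0899e-5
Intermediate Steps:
1/(-97567 + 5813) = 1/(-91754) = -1/91754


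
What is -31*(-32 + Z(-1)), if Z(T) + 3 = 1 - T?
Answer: 1023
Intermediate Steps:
Z(T) = -2 - T (Z(T) = -3 + (1 - T) = -2 - T)
-31*(-32 + Z(-1)) = -31*(-32 + (-2 - 1*(-1))) = -31*(-32 + (-2 + 1)) = -31*(-32 - 1) = -31*(-33) = 1023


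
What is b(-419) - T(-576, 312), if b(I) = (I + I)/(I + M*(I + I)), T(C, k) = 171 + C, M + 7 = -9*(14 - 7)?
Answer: 56293/139 ≈ 404.99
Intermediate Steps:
M = -70 (M = -7 - 9*(14 - 7) = -7 - 9*7 = -7 - 63 = -70)
b(I) = -2/139 (b(I) = (I + I)/(I - 70*(I + I)) = (2*I)/(I - 140*I) = (2*I)/((-139*I)) = (2*I)*(-1/(139*I)) = -2/139)
b(-419) - T(-576, 312) = -2/139 - (171 - 576) = -2/139 - 1*(-405) = -2/139 + 405 = 56293/139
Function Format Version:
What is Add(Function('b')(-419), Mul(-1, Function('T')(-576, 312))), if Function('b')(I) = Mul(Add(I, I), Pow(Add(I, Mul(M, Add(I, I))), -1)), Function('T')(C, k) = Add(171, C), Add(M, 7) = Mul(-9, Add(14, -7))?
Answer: Rational(56293, 139) ≈ 404.99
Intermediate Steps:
M = -70 (M = Add(-7, Mul(-9, Add(14, -7))) = Add(-7, Mul(-9, 7)) = Add(-7, -63) = -70)
Function('b')(I) = Rational(-2, 139) (Function('b')(I) = Mul(Add(I, I), Pow(Add(I, Mul(-70, Add(I, I))), -1)) = Mul(Mul(2, I), Pow(Add(I, Mul(-70, Mul(2, I))), -1)) = Mul(Mul(2, I), Pow(Add(I, Mul(-140, I)), -1)) = Mul(Mul(2, I), Pow(Mul(-139, I), -1)) = Mul(Mul(2, I), Mul(Rational(-1, 139), Pow(I, -1))) = Rational(-2, 139))
Add(Function('b')(-419), Mul(-1, Function('T')(-576, 312))) = Add(Rational(-2, 139), Mul(-1, Add(171, -576))) = Add(Rational(-2, 139), Mul(-1, -405)) = Add(Rational(-2, 139), 405) = Rational(56293, 139)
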